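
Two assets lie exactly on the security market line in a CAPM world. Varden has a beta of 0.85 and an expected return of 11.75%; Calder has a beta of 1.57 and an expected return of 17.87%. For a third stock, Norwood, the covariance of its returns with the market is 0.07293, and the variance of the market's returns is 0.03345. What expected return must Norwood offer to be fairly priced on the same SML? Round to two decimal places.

MRP = (17.87% − 11.75%) / (1.57 − 0.85) = 8.5000%
R_f = 11.75% − 0.85 × 8.5000% = 4.5250%
β_Norwood = Cov / Var(R_m) = 0.07293 / 0.03345 = 2.1803
E(R_Norwood) = R_f + β × MRP = 4.5250% + 2.1803 × 8.5000% = 23.06%

23.06%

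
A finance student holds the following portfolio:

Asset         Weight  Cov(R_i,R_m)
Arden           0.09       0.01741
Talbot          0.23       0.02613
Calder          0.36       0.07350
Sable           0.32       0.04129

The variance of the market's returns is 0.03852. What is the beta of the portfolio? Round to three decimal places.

1.227

β_Arden = 0.01741 / 0.03852 = 0.4520
β_Talbot = 0.02613 / 0.03852 = 0.6783
β_Calder = 0.07350 / 0.03852 = 1.9081
β_Sable = 0.04129 / 0.03852 = 1.0719
β_P = Σ w_i β_i = 0.09×0.4520 + 0.23×0.6783 + 0.36×1.9081 + 0.32×1.0719 = 1.2266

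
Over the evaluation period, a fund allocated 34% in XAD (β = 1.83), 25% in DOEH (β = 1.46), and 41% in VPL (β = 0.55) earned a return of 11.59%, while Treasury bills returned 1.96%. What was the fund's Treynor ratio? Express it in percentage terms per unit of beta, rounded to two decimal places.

β_P = 0.34×1.83 + 0.25×1.46 + 0.41×0.55 = 1.2127
Treynor = (R_P − R_f) / β_P = (11.59% − 1.96%) / 1.2127 = 9.63% / 1.2127 = 7.94%

7.94%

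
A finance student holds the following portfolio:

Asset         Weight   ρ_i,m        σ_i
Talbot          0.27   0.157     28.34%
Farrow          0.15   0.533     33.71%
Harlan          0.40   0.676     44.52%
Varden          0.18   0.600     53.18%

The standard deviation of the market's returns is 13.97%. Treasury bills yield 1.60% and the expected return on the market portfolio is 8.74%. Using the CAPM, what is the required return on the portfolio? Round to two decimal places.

β_Talbot = 0.157 × 28.34% / 13.97% = 0.3185
β_Farrow = 0.533 × 33.71% / 13.97% = 1.2861
β_Harlan = 0.676 × 44.52% / 13.97% = 2.1543
β_Varden = 0.600 × 53.18% / 13.97% = 2.2840
β_P = Σ w_i β_i = 0.27×0.3185 + 0.15×1.2861 + 0.40×2.1543 + 0.18×2.2840 = 1.5518
MRP = 8.74% − 1.60% = 7.14%
E(R_P) = R_f + β_P × MRP = 1.60% + 1.5518 × 7.14% = 12.68%

12.68%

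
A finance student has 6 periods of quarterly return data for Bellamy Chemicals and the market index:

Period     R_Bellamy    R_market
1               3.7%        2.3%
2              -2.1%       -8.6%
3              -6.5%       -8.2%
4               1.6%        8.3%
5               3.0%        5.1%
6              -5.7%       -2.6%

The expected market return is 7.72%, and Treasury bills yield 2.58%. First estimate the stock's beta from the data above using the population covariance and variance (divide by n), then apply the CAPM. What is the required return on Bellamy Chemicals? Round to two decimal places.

5.08%

Mean R_i = (3.7 − 2.1 − 6.5 + 1.6 + 3.0 − 5.7) / 6 = -1.0000%
Mean R_m = (2.3 − 8.6 − 8.2 + 8.3 + 5.1 − 2.6) / 6 = -0.6167%
Σ(R_i − R̄_i)(R_m − R̄_m) = 119.5700  ⇒  Cov = 119.5700 / 6 = 19.9283
Σ(R_m − R̄_m)² = 245.8683  ⇒  Var(R_m) = 245.8683 / 6 = 40.9781
β = Cov / Var(R_m) = 19.9283 / 40.9781 = 0.4863
MRP = 7.72% − 2.58% = 5.14%
E(R) = R_f + β × MRP = 2.58% + 0.4863 × 5.14% = 5.08%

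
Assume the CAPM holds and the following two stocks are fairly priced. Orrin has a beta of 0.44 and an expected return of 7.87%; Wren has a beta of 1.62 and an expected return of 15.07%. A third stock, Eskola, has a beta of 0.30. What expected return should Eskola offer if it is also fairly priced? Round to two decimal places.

MRP (SML slope) = (15.07% − 7.87%) / (1.62 − 0.44) = 7.20% / 1.18 = 6.1017%
R_f (intercept) = 7.87% − 0.44 × 6.1017% = 5.1853%
E(R_Eskola) = R_f + β × MRP = 5.1853% + 0.30 × 6.1017% = 7.02%

7.02%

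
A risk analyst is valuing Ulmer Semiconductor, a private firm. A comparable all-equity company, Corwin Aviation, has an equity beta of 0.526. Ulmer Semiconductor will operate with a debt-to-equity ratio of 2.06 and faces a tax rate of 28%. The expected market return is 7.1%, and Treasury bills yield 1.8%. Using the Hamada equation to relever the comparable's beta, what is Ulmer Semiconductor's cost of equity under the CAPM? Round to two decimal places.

8.72%

β_L = β_U × [1 + (1 − t)(D/E)] = 0.526 × [1 + (1 − 0.28) × 2.06]
    = 0.526 × [1 + 0.72 × 2.06] = 0.526 × 2.4832 = 1.3062
MRP = 7.1% − 1.8% = 5.30%
E(R) = R_f + β_L × MRP = 1.8% + 1.3062 × 5.3% = 8.72%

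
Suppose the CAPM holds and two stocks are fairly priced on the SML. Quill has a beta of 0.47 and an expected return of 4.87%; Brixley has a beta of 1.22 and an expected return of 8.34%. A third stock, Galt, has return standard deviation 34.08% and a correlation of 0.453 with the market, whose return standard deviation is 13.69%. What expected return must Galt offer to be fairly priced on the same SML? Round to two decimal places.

7.91%

MRP = (8.34% − 4.87%) / (1.22 − 0.47) = 4.6267%
R_f = 4.87% − 0.47 × 4.6267% = 2.6955%
β_Galt = ρ·σ_i/σ_m = 0.453 × 34.08 / 13.69 = 1.1277
E(R_Galt) = R_f + β × MRP = 2.6955% + 1.1277 × 4.6267% = 7.91%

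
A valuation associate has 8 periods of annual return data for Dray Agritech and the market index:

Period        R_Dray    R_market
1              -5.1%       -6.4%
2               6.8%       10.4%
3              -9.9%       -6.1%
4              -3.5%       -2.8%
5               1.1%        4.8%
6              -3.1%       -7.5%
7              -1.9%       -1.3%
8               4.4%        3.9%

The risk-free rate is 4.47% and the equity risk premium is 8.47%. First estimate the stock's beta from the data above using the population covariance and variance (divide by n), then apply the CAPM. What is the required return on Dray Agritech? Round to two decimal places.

10.80%

Mean R_i = (-5.1 + 6.8 − 9.9 − 3.5 + 1.1 − 3.1 − 1.9 + 4.4) / 8 = -1.4000%
Mean R_m = (-6.4 + 10.4 − 6.1 − 2.8 + 4.8 − 7.5 − 1.3 + 3.9) / 8 = -0.6250%
Σ(R_i − R̄_i)(R_m − R̄_m) = 214.7100  ⇒  Cov = 214.7100 / 8 = 26.8388
Σ(R_m − R̄_m)² = 287.2350  ⇒  Var(R_m) = 287.2350 / 8 = 35.9044
β = Cov / Var(R_m) = 26.8388 / 35.9044 = 0.7475
E(R) = R_f + β × MRP = 4.47% + 0.7475 × 8.47% = 10.80%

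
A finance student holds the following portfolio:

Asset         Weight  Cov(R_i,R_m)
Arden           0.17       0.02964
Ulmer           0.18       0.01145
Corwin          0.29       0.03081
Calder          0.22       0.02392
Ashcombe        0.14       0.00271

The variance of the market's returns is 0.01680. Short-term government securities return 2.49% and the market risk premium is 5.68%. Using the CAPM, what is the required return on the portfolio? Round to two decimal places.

9.82%

β_Arden = 0.02964 / 0.01680 = 1.7643
β_Ulmer = 0.01145 / 0.01680 = 0.6815
β_Corwin = 0.03081 / 0.01680 = 1.8339
β_Calder = 0.02392 / 0.01680 = 1.4238
β_Ashcombe = 0.00271 / 0.01680 = 0.1613
β_P = Σ w_i β_i = 0.17×1.7643 + 0.18×0.6815 + 0.29×1.8339 + 0.22×1.4238 + 0.14×0.1613 = 1.2903
E(R_P) = R_f + β_P × MRP = 2.49% + 1.2903 × 5.68% = 9.82%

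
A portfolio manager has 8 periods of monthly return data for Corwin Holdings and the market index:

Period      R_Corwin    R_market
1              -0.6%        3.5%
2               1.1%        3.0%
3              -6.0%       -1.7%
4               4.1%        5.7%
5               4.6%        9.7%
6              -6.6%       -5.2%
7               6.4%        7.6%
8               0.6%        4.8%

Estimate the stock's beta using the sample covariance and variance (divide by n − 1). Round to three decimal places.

Mean R_i = (-0.6 + 1.1 − 6.0 + 4.1 + 4.6 − 6.6 + 6.4 + 0.6) / 8 = 0.4500%
Mean R_m = (3.5 + 3.0 − 1.7 + 5.7 + 9.7 − 5.2 + 7.6 + 4.8) / 8 = 3.4250%
Σ(R_i − R̄_i)(R_m − R̄_m) = 152.9000  ⇒  Cov = 152.9000 / 7 = 21.8429
Σ(R_m − R̄_m)² = 164.7150  ⇒  Var(R_m) = 164.7150 / 7 = 23.5307
β = Cov / Var(R_m) = 21.8429 / 23.5307 = 0.9283

0.928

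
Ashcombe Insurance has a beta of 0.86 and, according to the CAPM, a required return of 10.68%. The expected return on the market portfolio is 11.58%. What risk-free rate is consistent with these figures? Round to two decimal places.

E(R) = R_f + β(E(R_m) − R_f) = R_f(1 − β) + β·E(R_m)
10.68% = R_f × (1 − 0.86) + 0.86 × 11.58%
10.68% = R_f × 0.14 + 9.9588%
R_f = (10.68% − 9.9588%) / 0.14 = 5.15%

5.15%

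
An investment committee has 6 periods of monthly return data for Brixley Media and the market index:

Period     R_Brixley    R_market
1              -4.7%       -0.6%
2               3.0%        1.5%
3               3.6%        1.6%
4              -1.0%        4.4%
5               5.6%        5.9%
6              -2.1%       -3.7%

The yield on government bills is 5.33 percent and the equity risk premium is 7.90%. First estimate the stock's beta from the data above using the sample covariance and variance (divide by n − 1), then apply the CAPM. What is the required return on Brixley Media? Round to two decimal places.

Mean R_i = (-4.7 + 3.0 + 3.6 − 1.0 + 5.6 − 2.1) / 6 = 0.7333%
Mean R_m = (-0.6 + 1.5 + 1.6 + 4.4 + 5.9 − 3.7) / 6 = 1.5167%
Σ(R_i − R̄_i)(R_m − R̄_m) = 42.8167  ⇒  Cov = 42.8167 / 5 = 8.5633
Σ(R_m − R̄_m)² = 59.2283  ⇒  Var(R_m) = 59.2283 / 5 = 11.8457
β = Cov / Var(R_m) = 8.5633 / 11.8457 = 0.7229
E(R) = R_f + β × MRP = 5.33% + 0.7229 × 7.90% = 11.04%

11.04%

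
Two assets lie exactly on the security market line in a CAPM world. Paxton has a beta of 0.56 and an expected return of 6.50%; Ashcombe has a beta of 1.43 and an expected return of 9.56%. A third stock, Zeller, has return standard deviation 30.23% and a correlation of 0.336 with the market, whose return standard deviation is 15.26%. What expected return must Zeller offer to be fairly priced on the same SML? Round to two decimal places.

6.87%

MRP = (9.56% − 6.50%) / (1.43 − 0.56) = 3.5172%
R_f = 6.50% − 0.56 × 3.5172% = 4.5304%
β_Zeller = ρ·σ_i/σ_m = 0.336 × 30.23 / 15.26 = 0.6656
E(R_Zeller) = R_f + β × MRP = 4.5304% + 0.6656 × 3.5172% = 6.87%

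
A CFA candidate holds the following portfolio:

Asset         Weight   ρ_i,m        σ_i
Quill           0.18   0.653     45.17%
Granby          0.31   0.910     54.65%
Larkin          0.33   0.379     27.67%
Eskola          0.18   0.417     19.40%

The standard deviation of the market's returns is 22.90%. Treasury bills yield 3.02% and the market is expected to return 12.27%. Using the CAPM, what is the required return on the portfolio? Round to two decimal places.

β_Quill = 0.653 × 45.17% / 22.90% = 1.2880
β_Granby = 0.910 × 54.65% / 22.90% = 2.1717
β_Larkin = 0.379 × 27.67% / 22.90% = 0.4579
β_Eskola = 0.417 × 19.40% / 22.90% = 0.3533
β_P = Σ w_i β_i = 0.18×1.2880 + 0.31×2.1717 + 0.33×0.4579 + 0.18×0.3533 = 1.1198
MRP = 12.27% − 3.02% = 9.25%
E(R_P) = R_f + β_P × MRP = 3.02% + 1.1198 × 9.25% = 13.38%

13.38%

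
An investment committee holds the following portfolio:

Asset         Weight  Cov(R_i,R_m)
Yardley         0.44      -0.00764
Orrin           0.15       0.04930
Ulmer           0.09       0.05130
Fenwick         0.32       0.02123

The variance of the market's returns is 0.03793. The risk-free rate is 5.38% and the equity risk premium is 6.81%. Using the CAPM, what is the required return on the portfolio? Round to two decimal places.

8.15%

β_Yardley = -0.00764 / 0.03793 = -0.2014
β_Orrin = 0.04930 / 0.03793 = 1.2998
β_Ulmer = 0.05130 / 0.03793 = 1.3525
β_Fenwick = 0.02123 / 0.03793 = 0.5597
β_P = Σ w_i β_i = 0.44×-0.2014 + 0.15×1.2998 + 0.09×1.3525 + 0.32×0.5597 = 0.4072
E(R_P) = R_f + β_P × MRP = 5.38% + 0.4072 × 6.81% = 8.15%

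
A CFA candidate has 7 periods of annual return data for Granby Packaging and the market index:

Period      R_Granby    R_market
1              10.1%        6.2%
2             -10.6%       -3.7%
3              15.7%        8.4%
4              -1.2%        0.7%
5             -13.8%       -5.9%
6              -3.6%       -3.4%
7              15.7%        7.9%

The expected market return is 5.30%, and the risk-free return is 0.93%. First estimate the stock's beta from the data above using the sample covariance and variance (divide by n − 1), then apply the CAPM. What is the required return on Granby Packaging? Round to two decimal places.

Mean R_i = (10.1 − 10.6 + 15.7 − 1.2 − 13.8 − 3.6 + 15.7) / 7 = 1.7571%
Mean R_m = (6.2 − 3.7 + 8.4 + 0.7 − 5.9 − 3.4 + 7.9) / 7 = 1.4571%
Σ(R_i − R̄_i)(R_m − R̄_m) = 432.6471  ⇒  Cov = 432.6471 / 6 = 72.1079
Σ(R_m − R̄_m)² = 217.0971  ⇒  Var(R_m) = 217.0971 / 6 = 36.1829
β = Cov / Var(R_m) = 72.1079 / 36.1829 = 1.9929
MRP = 5.30% − 0.93% = 4.37%
E(R) = R_f + β × MRP = 0.93% + 1.9929 × 4.37% = 9.64%

9.64%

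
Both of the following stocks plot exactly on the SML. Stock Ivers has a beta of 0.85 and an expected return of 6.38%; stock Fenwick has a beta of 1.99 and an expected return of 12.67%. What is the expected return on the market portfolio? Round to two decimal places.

7.21%

Both satisfy E(R) = R_f + β·MRP, so the slope of the SML is
MRP = (12.67% − 6.38%) / (1.99 − 0.85) = 6.29% / 1.14 = 5.5175%
R_f = E(R_Ivers) − β_Ivers·MRP = 6.38% − 0.85 × 5.5175% = 1.6901%
E(R_m) = R_f + MRP = 1.6901% + 5.5175% = 7.21%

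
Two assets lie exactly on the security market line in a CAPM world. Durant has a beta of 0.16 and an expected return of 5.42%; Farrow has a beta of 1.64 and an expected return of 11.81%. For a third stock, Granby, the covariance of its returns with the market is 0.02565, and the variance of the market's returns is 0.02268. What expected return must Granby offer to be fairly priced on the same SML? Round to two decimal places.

9.61%

MRP = (11.81% − 5.42%) / (1.64 − 0.16) = 4.3176%
R_f = 5.42% − 0.16 × 4.3176% = 4.7292%
β_Granby = Cov / Var(R_m) = 0.02565 / 0.02268 = 1.1310
E(R_Granby) = R_f + β × MRP = 4.7292% + 1.1310 × 4.3176% = 9.61%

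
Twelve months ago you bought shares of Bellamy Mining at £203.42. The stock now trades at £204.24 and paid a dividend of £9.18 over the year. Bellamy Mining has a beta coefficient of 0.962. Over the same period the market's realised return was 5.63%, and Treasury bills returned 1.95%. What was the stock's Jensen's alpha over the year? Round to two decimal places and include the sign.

Realised HPR = (P1 + D1 − P0) / P0 = (204.24 + 9.18 − 203.42) / 203.42 = 10.00 / 203.42 = 4.9159%
MRP = 5.63% − 1.95% = 3.68%
CAPM required = R_f + β·MRP = 1.95% + 0.962 × 3.68% = 5.49016%
α = realised − required = 4.9159% − 5.49016% = -0.57%

-0.57%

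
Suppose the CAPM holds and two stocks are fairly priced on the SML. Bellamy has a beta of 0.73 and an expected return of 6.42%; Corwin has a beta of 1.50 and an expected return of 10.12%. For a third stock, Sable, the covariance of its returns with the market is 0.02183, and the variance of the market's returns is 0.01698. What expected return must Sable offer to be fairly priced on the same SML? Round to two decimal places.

9.09%

MRP = (10.12% − 6.42%) / (1.50 − 0.73) = 4.8052%
R_f = 6.42% − 0.73 × 4.8052% = 2.9122%
β_Sable = Cov / Var(R_m) = 0.02183 / 0.01698 = 1.2856
E(R_Sable) = R_f + β × MRP = 2.9122% + 1.2856 × 4.8052% = 9.09%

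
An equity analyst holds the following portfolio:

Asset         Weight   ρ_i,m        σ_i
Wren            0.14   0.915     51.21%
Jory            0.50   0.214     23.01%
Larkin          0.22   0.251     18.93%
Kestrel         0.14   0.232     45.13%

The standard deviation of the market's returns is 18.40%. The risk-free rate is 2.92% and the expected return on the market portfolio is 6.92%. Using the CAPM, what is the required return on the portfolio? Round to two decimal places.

β_Wren = 0.915 × 51.21% / 18.40% = 2.5466
β_Jory = 0.214 × 23.01% / 18.40% = 0.2676
β_Larkin = 0.251 × 18.93% / 18.40% = 0.2582
β_Kestrel = 0.232 × 45.13% / 18.40% = 0.5690
β_P = Σ w_i β_i = 0.14×2.5466 + 0.50×0.2676 + 0.22×0.2582 + 0.14×0.5690 = 0.6268
MRP = 6.92% − 2.92% = 4.00%
E(R_P) = R_f + β_P × MRP = 2.92% + 0.6268 × 4.00% = 5.43%

5.43%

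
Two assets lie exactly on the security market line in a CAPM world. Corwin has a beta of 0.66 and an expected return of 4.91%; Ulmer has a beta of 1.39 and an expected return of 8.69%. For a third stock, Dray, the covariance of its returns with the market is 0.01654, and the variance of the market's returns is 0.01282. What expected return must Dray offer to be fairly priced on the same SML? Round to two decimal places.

MRP = (8.69% − 4.91%) / (1.39 − 0.66) = 5.1781%
R_f = 4.91% − 0.66 × 5.1781% = 1.4925%
β_Dray = Cov / Var(R_m) = 0.01654 / 0.01282 = 1.2902
E(R_Dray) = R_f + β × MRP = 1.4925% + 1.2902 × 5.1781% = 8.17%

8.17%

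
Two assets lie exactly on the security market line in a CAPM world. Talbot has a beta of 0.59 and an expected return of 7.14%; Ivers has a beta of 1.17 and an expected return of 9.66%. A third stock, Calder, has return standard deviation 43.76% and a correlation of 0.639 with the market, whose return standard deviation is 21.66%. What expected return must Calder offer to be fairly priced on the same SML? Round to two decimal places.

10.19%

MRP = (9.66% − 7.14%) / (1.17 − 0.59) = 4.3448%
R_f = 7.14% − 0.59 × 4.3448% = 4.5766%
β_Calder = ρ·σ_i/σ_m = 0.639 × 43.76 / 21.66 = 1.2910
E(R_Calder) = R_f + β × MRP = 4.5766% + 1.2910 × 4.3448% = 10.19%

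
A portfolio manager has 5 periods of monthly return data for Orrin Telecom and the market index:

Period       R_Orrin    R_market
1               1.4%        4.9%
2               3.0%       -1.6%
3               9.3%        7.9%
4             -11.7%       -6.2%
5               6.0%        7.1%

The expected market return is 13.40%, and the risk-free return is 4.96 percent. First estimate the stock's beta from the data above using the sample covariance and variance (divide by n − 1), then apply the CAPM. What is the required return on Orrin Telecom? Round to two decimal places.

Mean R_i = (1.4 + 3.0 + 9.3 − 11.7 + 6.0) / 5 = 1.6000%
Mean R_m = (4.9 − 1.6 + 7.9 − 6.2 + 7.1) / 5 = 2.4200%
Σ(R_i − R̄_i)(R_m − R̄_m) = 171.3100  ⇒  Cov = 171.3100 / 4 = 42.8275
Σ(R_m − R̄_m)² = 148.5480  ⇒  Var(R_m) = 148.5480 / 4 = 37.1370
β = Cov / Var(R_m) = 42.8275 / 37.1370 = 1.1532
MRP = 13.40% − 4.96% = 8.44%
E(R) = R_f + β × MRP = 4.96% + 1.1532 × 8.44% = 14.69%

14.69%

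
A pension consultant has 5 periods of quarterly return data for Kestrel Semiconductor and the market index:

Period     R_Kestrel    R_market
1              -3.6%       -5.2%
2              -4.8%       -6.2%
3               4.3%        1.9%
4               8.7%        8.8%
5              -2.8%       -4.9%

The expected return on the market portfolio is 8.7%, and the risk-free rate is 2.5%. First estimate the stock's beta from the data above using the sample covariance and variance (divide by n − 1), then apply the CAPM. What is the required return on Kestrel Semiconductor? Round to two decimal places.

Mean R_i = (-3.6 − 4.8 + 4.3 + 8.7 − 2.8) / 5 = 0.3600%
Mean R_m = (-5.2 − 6.2 + 1.9 + 8.8 − 4.9) / 5 = -1.1200%
Σ(R_i − R̄_i)(R_m − R̄_m) = 148.9460  ⇒  Cov = 148.9460 / 4 = 37.2365
Σ(R_m − R̄_m)² = 164.2680  ⇒  Var(R_m) = 164.2680 / 4 = 41.0670
β = Cov / Var(R_m) = 37.2365 / 41.0670 = 0.9067
MRP = 8.7% − 2.5% = 6.20%
E(R) = R_f + β × MRP = 2.5% + 0.9067 × 6.2% = 8.12%

8.12%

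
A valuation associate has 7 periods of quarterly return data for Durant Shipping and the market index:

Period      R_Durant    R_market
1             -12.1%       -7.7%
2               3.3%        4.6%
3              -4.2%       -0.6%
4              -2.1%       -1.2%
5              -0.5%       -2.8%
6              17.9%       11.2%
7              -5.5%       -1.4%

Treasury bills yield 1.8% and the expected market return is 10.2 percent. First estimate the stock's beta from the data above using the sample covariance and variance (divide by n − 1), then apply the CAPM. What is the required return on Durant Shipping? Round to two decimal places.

14.35%

Mean R_i = (-12.1 + 3.3 − 4.2 − 2.1 − 0.5 + 17.9 − 5.5) / 7 = -0.4571%
Mean R_m = (-7.7 + 4.6 − 0.6 − 1.2 − 2.8 + 11.2 − 1.4) / 7 = 0.3000%
Σ(R_i − R̄_i)(R_m − R̄_m) = 323.9300  ⇒  Cov = 323.9300 / 6 = 53.9883
Σ(R_m − R̄_m)² = 216.8600  ⇒  Var(R_m) = 216.8600 / 6 = 36.1433
β = Cov / Var(R_m) = 53.9883 / 36.1433 = 1.4937
MRP = 10.2% − 1.8% = 8.40%
E(R) = R_f + β × MRP = 1.8% + 1.4937 × 8.4% = 14.35%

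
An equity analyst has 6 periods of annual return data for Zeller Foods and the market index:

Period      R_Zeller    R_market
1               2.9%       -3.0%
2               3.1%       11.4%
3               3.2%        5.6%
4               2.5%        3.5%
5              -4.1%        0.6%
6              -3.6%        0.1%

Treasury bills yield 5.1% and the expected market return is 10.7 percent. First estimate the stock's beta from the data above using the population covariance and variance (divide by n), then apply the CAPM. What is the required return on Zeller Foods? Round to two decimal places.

6.78%

Mean R_i = (2.9 + 3.1 + 3.2 + 2.5 − 4.1 − 3.6) / 6 = 0.6667%
Mean R_m = (-3.0 + 11.4 + 5.6 + 3.5 + 0.6 + 0.1) / 6 = 3.0333%
Σ(R_i − R̄_i)(R_m − R̄_m) = 38.3567  ⇒  Cov = 38.3567 / 6 = 6.3928
Σ(R_m − R̄_m)² = 127.7333  ⇒  Var(R_m) = 127.7333 / 6 = 21.2889
β = Cov / Var(R_m) = 6.3928 / 21.2889 = 0.3003
MRP = 10.7% − 5.1% = 5.60%
E(R) = R_f + β × MRP = 5.1% + 0.3003 × 5.6% = 6.78%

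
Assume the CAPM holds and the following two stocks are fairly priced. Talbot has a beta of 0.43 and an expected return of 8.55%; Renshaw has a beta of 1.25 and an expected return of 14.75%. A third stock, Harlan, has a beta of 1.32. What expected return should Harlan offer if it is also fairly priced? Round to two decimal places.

15.28%

MRP (SML slope) = (14.75% − 8.55%) / (1.25 − 0.43) = 6.20% / 0.82 = 7.5610%
R_f (intercept) = 8.55% − 0.43 × 7.5610% = 5.2988%
E(R_Harlan) = R_f + β × MRP = 5.2988% + 1.32 × 7.5610% = 15.28%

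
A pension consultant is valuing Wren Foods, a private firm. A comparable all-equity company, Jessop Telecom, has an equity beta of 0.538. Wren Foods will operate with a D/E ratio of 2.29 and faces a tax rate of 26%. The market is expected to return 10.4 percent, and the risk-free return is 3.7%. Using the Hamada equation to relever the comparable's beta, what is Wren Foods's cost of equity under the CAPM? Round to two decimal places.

13.41%

β_L = β_U × [1 + (1 − t)(D/E)] = 0.538 × [1 + (1 − 0.26) × 2.29]
    = 0.538 × [1 + 0.74 × 2.29] = 0.538 × 2.6946 = 1.4497
MRP = 10.4% − 3.7% = 6.70%
E(R) = R_f + β_L × MRP = 3.7% + 1.4497 × 6.7% = 13.41%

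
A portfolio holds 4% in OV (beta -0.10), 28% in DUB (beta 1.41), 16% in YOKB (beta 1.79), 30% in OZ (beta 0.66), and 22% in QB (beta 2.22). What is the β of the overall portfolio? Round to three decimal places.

1.364

β_P = Σ w_i β_i = 0.04×-0.10 + 0.28×1.41 + 0.16×1.79 + 0.30×0.66 + 0.22×2.22 = 1.3636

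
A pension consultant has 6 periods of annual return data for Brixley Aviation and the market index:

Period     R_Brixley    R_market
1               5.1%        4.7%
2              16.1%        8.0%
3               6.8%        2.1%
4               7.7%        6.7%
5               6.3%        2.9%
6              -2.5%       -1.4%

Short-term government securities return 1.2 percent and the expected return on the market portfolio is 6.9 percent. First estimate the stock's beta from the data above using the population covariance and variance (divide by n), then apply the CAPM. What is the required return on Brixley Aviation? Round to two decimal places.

10.01%

Mean R_i = (5.1 + 16.1 + 6.8 + 7.7 + 6.3 − 2.5) / 6 = 6.5833%
Mean R_m = (4.7 + 8.0 + 2.1 + 6.7 + 2.9 − 1.4) / 6 = 3.8333%
Σ(R_i − R̄_i)(R_m − R̄_m) = 88.9933  ⇒  Cov = 88.9933 / 6 = 14.8322
Σ(R_m − R̄_m)² = 57.5933  ⇒  Var(R_m) = 57.5933 / 6 = 9.5989
β = Cov / Var(R_m) = 14.8322 / 9.5989 = 1.5452
MRP = 6.9% − 1.2% = 5.70%
E(R) = R_f + β × MRP = 1.2% + 1.5452 × 5.7% = 10.01%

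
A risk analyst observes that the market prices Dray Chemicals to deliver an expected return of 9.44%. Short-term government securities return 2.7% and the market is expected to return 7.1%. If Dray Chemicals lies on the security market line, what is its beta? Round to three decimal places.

1.532

MRP = 7.1% − 2.7% = 4.40%
β = (E(R) − R_f) / MRP = (9.44% − 2.7%) / 4.4% = 6.74% / 4.4% = 1.532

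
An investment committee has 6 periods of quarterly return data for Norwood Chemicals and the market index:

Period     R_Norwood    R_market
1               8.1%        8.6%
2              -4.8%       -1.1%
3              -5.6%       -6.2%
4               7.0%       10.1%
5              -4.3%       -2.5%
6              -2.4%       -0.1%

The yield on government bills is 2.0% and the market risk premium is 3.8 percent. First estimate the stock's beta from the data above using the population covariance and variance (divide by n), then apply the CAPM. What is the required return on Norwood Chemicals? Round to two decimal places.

Mean R_i = (8.1 − 4.8 − 5.6 + 7.0 − 4.3 − 2.4) / 6 = -0.3333%
Mean R_m = (8.6 − 1.1 − 6.2 + 10.1 − 2.5 − 0.1) / 6 = 1.4667%
Σ(R_i − R̄_i)(R_m − R̄_m) = 194.2833  ⇒  Cov = 194.2833 / 6 = 32.3806
Σ(R_m − R̄_m)² = 208.9733  ⇒  Var(R_m) = 208.9733 / 6 = 34.8289
β = Cov / Var(R_m) = 32.3806 / 34.8289 = 0.9297
E(R) = R_f + β × MRP = 2.0% + 0.9297 × 3.8% = 5.53%

5.53%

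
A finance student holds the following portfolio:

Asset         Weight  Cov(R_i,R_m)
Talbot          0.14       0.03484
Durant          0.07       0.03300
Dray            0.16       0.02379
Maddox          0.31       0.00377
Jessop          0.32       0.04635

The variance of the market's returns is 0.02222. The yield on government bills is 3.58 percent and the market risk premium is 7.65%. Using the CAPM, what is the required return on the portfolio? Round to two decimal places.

12.87%

β_Talbot = 0.03484 / 0.02222 = 1.5680
β_Durant = 0.03300 / 0.02222 = 1.4851
β_Dray = 0.02379 / 0.02222 = 1.0707
β_Maddox = 0.00377 / 0.02222 = 0.1697
β_Jessop = 0.04635 / 0.02222 = 2.0860
β_P = Σ w_i β_i = 0.14×1.5680 + 0.07×1.4851 + 0.16×1.0707 + 0.31×0.1697 + 0.32×2.0860 = 1.2149
E(R_P) = R_f + β_P × MRP = 3.58% + 1.2149 × 7.65% = 12.87%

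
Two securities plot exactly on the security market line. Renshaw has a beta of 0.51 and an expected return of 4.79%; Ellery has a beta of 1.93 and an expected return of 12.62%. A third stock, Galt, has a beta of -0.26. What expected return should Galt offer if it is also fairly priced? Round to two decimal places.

MRP (SML slope) = (12.62% − 4.79%) / (1.93 − 0.51) = 7.83% / 1.42 = 5.5141%
R_f (intercept) = 4.79% − 0.51 × 5.5141% = 1.9778%
E(R_Galt) = R_f + β × MRP = 1.9778% + -0.26 × 5.5141% = 0.54%

0.54%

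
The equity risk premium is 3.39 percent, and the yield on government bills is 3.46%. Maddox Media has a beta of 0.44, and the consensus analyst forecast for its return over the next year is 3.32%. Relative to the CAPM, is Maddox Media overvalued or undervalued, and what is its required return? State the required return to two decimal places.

Required return = R_f + β·MRP = 3.46% + 0.44 × 3.39% = 4.95%
Forecast 3.32% < required 4.95% → the stock plots below the SML → overvalued.

Overvalued; required return 4.95%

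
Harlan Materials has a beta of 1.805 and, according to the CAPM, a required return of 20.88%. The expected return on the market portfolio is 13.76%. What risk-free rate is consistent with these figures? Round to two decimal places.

4.92%

E(R) = R_f + β(E(R_m) − R_f) = R_f(1 − β) + β·E(R_m)
20.88% = R_f × (1 − 1.805) + 1.805 × 13.76%
20.88% = R_f × -0.805 + 24.83680%
R_f = (20.88% − 24.83680%) / -0.805 = 4.92%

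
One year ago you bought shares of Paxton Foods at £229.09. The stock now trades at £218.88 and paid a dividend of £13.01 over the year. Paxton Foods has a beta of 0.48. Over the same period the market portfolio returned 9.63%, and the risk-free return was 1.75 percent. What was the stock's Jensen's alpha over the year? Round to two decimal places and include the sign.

-4.31%

Realised HPR = (P1 + D1 − P0) / P0 = (218.88 + 13.01 − 229.09) / 229.09 = 2.80 / 229.09 = 1.2222%
MRP = 9.63% − 1.75% = 7.88%
CAPM required = R_f + β·MRP = 1.75% + 0.48 × 7.88% = 5.5324%
α = realised − required = 1.2222% − 5.5324% = -4.31%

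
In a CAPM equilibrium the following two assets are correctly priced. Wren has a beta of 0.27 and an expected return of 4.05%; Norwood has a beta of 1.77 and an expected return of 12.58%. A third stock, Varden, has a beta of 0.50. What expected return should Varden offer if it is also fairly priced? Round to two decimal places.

5.36%

MRP (SML slope) = (12.58% − 4.05%) / (1.77 − 0.27) = 8.53% / 1.50 = 5.6867%
R_f (intercept) = 4.05% − 0.27 × 5.6867% = 2.5146%
E(R_Varden) = R_f + β × MRP = 2.5146% + 0.50 × 5.6867% = 5.36%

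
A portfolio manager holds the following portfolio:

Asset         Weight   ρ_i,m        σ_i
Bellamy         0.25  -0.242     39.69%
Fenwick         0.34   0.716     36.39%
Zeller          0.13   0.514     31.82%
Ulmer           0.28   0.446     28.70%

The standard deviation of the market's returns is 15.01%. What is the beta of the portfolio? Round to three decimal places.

0.811

β_Bellamy = -0.242 × 39.69% / 15.01% = -0.6399
β_Fenwick = 0.716 × 36.39% / 15.01% = 1.7359
β_Zeller = 0.514 × 31.82% / 15.01% = 1.0896
β_Ulmer = 0.446 × 28.70% / 15.01% = 0.8528
β_P = Σ w_i β_i = 0.25×-0.6399 + 0.34×1.7359 + 0.13×1.0896 + 0.28×0.8528 = 0.8107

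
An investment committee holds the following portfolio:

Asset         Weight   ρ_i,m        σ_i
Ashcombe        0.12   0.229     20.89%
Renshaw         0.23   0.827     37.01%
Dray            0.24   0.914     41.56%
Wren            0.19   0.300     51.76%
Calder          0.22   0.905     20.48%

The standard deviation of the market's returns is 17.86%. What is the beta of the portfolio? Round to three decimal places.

1.330

β_Ashcombe = 0.229 × 20.89% / 17.86% = 0.2679
β_Renshaw = 0.827 × 37.01% / 17.86% = 1.7137
β_Dray = 0.914 × 41.56% / 17.86% = 2.1269
β_Wren = 0.300 × 51.76% / 17.86% = 0.8694
β_Calder = 0.905 × 20.48% / 17.86% = 1.0378
β_P = Σ w_i β_i = 0.12×0.2679 + 0.23×1.7137 + 0.24×2.1269 + 0.19×0.8694 + 0.22×1.0378 = 1.3303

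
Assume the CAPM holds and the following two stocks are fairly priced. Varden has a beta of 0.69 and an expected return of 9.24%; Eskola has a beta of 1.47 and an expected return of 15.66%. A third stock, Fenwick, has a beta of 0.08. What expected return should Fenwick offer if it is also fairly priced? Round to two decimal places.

MRP (SML slope) = (15.66% − 9.24%) / (1.47 − 0.69) = 6.42% / 0.78 = 8.2308%
R_f (intercept) = 9.24% − 0.69 × 8.2308% = 3.5607%
E(R_Fenwick) = R_f + β × MRP = 3.5607% + 0.08 × 8.2308% = 4.22%

4.22%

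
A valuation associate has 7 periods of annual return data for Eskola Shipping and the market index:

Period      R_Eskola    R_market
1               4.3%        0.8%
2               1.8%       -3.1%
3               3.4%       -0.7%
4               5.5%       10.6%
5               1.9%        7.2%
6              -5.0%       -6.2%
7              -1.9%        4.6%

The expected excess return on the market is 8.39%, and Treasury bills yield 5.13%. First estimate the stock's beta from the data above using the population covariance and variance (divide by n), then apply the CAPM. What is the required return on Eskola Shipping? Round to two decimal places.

Mean R_i = (4.3 + 1.8 + 3.4 + 5.5 + 1.9 − 5.0 − 1.9) / 7 = 1.4286%
Mean R_m = (0.8 − 3.1 − 0.7 + 10.6 + 7.2 − 6.2 + 4.6) / 7 = 1.8857%
Σ(R_i − R̄_i)(R_m − R̄_m) = 70.8629  ⇒  Cov = 70.8629 / 7 = 10.1233
Σ(R_m − R̄_m)² = 209.6486  ⇒  Var(R_m) = 209.6486 / 7 = 29.9498
β = Cov / Var(R_m) = 10.1233 / 29.9498 = 0.3380
E(R) = R_f + β × MRP = 5.13% + 0.3380 × 8.39% = 7.97%

7.97%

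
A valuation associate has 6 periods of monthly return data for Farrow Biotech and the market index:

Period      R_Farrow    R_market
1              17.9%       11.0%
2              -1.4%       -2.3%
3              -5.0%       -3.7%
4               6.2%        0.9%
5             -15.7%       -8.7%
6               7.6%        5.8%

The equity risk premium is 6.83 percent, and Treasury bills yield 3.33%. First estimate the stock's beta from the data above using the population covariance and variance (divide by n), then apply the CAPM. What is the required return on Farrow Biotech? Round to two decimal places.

14.32%

Mean R_i = (17.9 − 1.4 − 5.0 + 6.2 − 15.7 + 7.6) / 6 = 1.6000%
Mean R_m = (11.0 − 2.3 − 3.7 + 0.9 − 8.7 + 5.8) / 6 = 0.5000%
Σ(R_i − R̄_i)(R_m − R̄_m) = 400.0700  ⇒  Cov = 400.0700 / 6 = 66.6783
Σ(R_m − R̄_m)² = 248.6200  ⇒  Var(R_m) = 248.6200 / 6 = 41.4367
β = Cov / Var(R_m) = 66.6783 / 41.4367 = 1.6092
E(R) = R_f + β × MRP = 3.33% + 1.6092 × 6.83% = 14.32%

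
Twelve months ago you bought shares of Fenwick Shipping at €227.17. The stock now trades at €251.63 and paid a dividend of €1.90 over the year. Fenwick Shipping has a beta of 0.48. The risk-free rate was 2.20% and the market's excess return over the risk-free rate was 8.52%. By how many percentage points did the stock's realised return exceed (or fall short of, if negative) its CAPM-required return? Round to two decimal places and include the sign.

+5.31%

Realised HPR = (P1 + D1 − P0) / P0 = (251.63 + 1.90 − 227.17) / 227.17 = 26.36 / 227.17 = 11.6036%
CAPM required = R_f + β·MRP = 2.20% + 0.48 × 8.52% = 6.2896%
α = realised − required = 11.6036% − 6.2896% = +5.31%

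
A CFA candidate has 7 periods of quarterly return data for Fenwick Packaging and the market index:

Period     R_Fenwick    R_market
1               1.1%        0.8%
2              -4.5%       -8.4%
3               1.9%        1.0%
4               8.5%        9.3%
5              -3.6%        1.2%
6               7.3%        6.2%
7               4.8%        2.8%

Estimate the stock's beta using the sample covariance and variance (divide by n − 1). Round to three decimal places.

Mean R_i = (1.1 − 4.5 + 1.9 + 8.5 − 3.6 + 7.3 + 4.8) / 7 = 2.2143%
Mean R_m = (0.8 − 8.4 + 1.0 + 9.3 + 1.2 + 6.2 + 2.8) / 7 = 1.8429%
Σ(R_i − R̄_i)(R_m − R̄_m) = 145.4457  ⇒  Cov = 145.4457 / 6 = 24.2410
Σ(R_m − R̄_m)² = 182.6371  ⇒  Var(R_m) = 182.6371 / 6 = 30.4395
β = Cov / Var(R_m) = 24.2410 / 30.4395 = 0.7964

0.796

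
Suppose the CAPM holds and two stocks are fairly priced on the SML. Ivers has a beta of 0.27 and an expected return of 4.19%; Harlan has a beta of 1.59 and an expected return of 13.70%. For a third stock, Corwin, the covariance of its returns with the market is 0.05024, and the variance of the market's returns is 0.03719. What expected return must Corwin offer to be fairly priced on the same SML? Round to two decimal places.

11.98%

MRP = (13.70% − 4.19%) / (1.59 − 0.27) = 7.2045%
R_f = 4.19% − 0.27 × 7.2045% = 2.2448%
β_Corwin = Cov / Var(R_m) = 0.05024 / 0.03719 = 1.3509
E(R_Corwin) = R_f + β × MRP = 2.2448% + 1.3509 × 7.2045% = 11.98%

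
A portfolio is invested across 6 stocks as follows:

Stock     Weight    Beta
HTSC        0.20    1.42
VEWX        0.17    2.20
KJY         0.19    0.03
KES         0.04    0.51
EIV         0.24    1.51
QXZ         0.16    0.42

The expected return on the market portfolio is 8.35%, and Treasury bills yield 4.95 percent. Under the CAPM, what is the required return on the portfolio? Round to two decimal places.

β_P = Σ w_i β_i = 0.20×1.42 + 0.17×2.20 + 0.19×0.03 + 0.04×0.51 + 0.24×1.51 + 0.16×0.42 = 1.1137
MRP = 8.35% − 4.95% = 3.40%
E(R_P) = R_f + β_P × MRP = 4.95% + 1.1137 × 3.40% = 8.74%

8.74%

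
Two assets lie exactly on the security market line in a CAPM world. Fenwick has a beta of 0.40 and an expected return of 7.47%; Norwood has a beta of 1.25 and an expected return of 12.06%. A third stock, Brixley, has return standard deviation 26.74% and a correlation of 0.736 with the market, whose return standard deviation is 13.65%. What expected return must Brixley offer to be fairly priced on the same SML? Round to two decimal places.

13.10%

MRP = (12.06% − 7.47%) / (1.25 − 0.40) = 5.4000%
R_f = 7.47% − 0.40 × 5.4000% = 5.3100%
β_Brixley = ρ·σ_i/σ_m = 0.736 × 26.74 / 13.65 = 1.4418
E(R_Brixley) = R_f + β × MRP = 5.3100% + 1.4418 × 5.4000% = 13.10%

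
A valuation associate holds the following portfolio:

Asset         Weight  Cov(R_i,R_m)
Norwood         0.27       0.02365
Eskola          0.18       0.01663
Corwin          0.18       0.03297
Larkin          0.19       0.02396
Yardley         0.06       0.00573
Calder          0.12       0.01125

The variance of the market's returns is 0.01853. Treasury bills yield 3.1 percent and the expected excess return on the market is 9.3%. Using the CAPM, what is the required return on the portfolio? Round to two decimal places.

13.92%

β_Norwood = 0.02365 / 0.01853 = 1.2763
β_Eskola = 0.01663 / 0.01853 = 0.8975
β_Corwin = 0.03297 / 0.01853 = 1.7793
β_Larkin = 0.02396 / 0.01853 = 1.2930
β_Yardley = 0.00573 / 0.01853 = 0.3092
β_Calder = 0.01125 / 0.01853 = 0.6071
β_P = Σ w_i β_i = 0.27×1.2763 + 0.18×0.8975 + 0.18×1.7793 + 0.19×1.2930 + 0.06×0.3092 + 0.12×0.6071 = 1.1635
E(R_P) = R_f + β_P × MRP = 3.1% + 1.1635 × 9.3% = 13.92%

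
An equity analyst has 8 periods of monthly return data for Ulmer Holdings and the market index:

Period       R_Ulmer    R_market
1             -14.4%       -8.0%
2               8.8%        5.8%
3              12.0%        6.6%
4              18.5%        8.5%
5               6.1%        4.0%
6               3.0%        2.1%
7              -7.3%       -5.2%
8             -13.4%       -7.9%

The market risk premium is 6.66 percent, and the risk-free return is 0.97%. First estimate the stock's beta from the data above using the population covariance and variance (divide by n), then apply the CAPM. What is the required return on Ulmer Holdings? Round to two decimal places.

Mean R_i = (-14.4 + 8.8 + 12.0 + 18.5 + 6.1 + 3.0 − 7.3 − 13.4) / 8 = 1.6625%
Mean R_m = (-8.0 + 5.8 + 6.6 + 8.5 + 4.0 + 2.1 − 5.2 − 7.9) / 8 = 0.7375%
Σ(R_i − R̄_i)(R_m − R̄_m) = 567.4013  ⇒  Cov = 567.4013 / 8 = 70.9252
Σ(R_m − R̄_m)² = 318.9588  ⇒  Var(R_m) = 318.9588 / 8 = 39.8699
β = Cov / Var(R_m) = 70.9252 / 39.8699 = 1.7789
E(R) = R_f + β × MRP = 0.97% + 1.7789 × 6.66% = 12.82%

12.82%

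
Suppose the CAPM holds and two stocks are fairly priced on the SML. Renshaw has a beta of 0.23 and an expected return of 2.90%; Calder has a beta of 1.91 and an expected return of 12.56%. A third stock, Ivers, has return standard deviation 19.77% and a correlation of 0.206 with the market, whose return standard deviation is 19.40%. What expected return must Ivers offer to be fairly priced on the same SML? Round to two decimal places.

2.78%

MRP = (12.56% − 2.90%) / (1.91 − 0.23) = 5.7500%
R_f = 2.90% − 0.23 × 5.7500% = 1.5775%
β_Ivers = ρ·σ_i/σ_m = 0.206 × 19.77 / 19.40 = 0.2099
E(R_Ivers) = R_f + β × MRP = 1.5775% + 0.2099 × 5.7500% = 2.78%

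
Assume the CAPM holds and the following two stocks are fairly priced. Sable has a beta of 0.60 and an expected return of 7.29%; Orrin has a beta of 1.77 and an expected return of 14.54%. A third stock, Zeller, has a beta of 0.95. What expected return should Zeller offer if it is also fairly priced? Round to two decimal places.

9.46%

MRP (SML slope) = (14.54% − 7.29%) / (1.77 − 0.60) = 7.25% / 1.17 = 6.1966%
R_f (intercept) = 7.29% − 0.60 × 6.1966% = 3.5720%
E(R_Zeller) = R_f + β × MRP = 3.5720% + 0.95 × 6.1966% = 9.46%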